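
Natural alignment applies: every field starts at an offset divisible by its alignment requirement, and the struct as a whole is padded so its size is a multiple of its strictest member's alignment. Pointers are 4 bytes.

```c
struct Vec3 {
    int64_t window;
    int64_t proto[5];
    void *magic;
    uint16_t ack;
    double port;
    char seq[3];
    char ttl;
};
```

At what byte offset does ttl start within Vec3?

67

0..8  window  (8B, 8-aligned)
8..48  proto  (40B, 8-aligned)
48..52  magic  (4B, 4-aligned)
52..54  ack  (2B, 2-aligned)
54..56  -- padding (2B)
56..64  port  (8B, 8-aligned)
64..67  seq  (3B, 1-aligned)
67..68  ttl  (1B, 1-aligned)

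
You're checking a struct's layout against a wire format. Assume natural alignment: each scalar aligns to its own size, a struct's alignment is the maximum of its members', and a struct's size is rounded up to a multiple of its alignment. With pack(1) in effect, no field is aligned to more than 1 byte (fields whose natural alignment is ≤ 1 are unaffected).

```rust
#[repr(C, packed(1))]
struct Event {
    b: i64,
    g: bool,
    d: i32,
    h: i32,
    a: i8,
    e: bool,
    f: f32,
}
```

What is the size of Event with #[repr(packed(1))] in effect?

23

0..8  b  (8B, 1-aligned)
8..9  g  (1B, 1-aligned)
9..13  d  (4B, 1-aligned)
13..17  h  (4B, 1-aligned)
17..18  a  (1B, 1-aligned)
18..19  e  (1B, 1-aligned)
19..23  f  (4B, 1-aligned)
sizeof = 23, alignof = 1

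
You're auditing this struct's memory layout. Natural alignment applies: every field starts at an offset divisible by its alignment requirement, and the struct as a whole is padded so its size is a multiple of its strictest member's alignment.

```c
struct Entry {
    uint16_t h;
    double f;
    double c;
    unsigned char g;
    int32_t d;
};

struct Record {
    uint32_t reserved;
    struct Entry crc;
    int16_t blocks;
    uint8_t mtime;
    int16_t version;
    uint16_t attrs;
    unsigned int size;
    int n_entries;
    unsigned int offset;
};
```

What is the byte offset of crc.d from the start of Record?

Entry: h at 0 (size 2, align 2) → ends 2; pad 6 to align 8 for f; f at 8 (size 8, align 8) → ends 16; c at 16 (size 8, align 8) → ends 24; g at 24 (size 1, align 1) → ends 25; pad 3 to align 4 for d; d at 28 (size 4, align 4) → ends 32; total 32 bytes, alignment 8
reserved at 0 (size 4, align 4) → ends 4
pad 4 to align 8 for crc
crc at 8 (size 32, align 8) → ends 40
within Entry: d at 28
8 + 28 = 36

36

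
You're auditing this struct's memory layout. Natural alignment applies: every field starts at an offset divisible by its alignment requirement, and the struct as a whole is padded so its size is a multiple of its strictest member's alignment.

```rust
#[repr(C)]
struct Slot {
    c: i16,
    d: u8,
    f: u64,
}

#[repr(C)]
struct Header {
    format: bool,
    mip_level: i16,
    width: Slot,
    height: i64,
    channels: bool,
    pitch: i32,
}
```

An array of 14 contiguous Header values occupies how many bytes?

Slot: @0: c [2B, align 2] → 2; @2: d [1B, align 1] → 3; +5 pad (align 8); @8: f [8B, align 8] → 16; size 16, align 8
@0: format [1B, align 1] → 1
+1 pad (align 2)
@2: mip_level [2B, align 2] → 4
+4 pad (align 8)
@8: width [16B, align 8] → 24
@24: height [8B, align 8] → 32
@32: channels [1B, align 1] → 33
+3 pad (align 4)
@36: pitch [4B, align 4] → 40
size 40, align 8
array of 14: 14 × 40 = 560

560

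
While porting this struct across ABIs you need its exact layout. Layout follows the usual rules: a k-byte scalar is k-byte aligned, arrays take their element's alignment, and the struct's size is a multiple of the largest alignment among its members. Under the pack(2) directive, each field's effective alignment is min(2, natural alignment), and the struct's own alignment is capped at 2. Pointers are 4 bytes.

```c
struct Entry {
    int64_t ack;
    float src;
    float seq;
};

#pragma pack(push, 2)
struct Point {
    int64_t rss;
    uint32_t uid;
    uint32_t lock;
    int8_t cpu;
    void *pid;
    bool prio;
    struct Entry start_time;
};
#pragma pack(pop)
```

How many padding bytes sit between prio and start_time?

Entry: @0: ack [8B, align 8] → 8; @8: src [4B, align 4] → 12; @12: seq [4B, align 4] → 16; size 16, align 8
@0: rss [8B, align 2] → 8
@8: uid [4B, align 2] → 12
@12: lock [4B, align 2] → 16
@16: cpu [1B, align 1] → 17
+1 pad (align 2)
@18: pid [4B, align 2] → 22
@22: prio [1B, align 1] → 23
+1 pad (align 2)
@24: start_time [16B, align 2] → 40

1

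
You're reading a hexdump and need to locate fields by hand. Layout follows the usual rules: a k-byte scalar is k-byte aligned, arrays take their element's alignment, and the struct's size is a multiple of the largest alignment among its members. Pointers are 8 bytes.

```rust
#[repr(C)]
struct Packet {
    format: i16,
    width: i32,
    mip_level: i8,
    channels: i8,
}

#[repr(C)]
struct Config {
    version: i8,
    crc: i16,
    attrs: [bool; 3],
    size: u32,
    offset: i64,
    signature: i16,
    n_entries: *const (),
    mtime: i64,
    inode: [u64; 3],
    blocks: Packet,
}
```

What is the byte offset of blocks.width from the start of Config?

76

Packet: format at 0 (size 2, align 2) → ends 2; pad 2 to align 4 for width; width at 4 (size 4, align 4) → ends 8; mip_level at 8 (size 1, align 1) → ends 9; channels at 9 (size 1, align 1) → ends 10; tail pad 2 to reach multiple of 4; total 12 bytes, alignment 4
version at 0 (size 1, align 1) → ends 1
pad 1 to align 2 for crc
crc at 2 (size 2, align 2) → ends 4
attrs at 4 (size 3, align 1) → ends 7
pad 1 to align 4 for size
size at 8 (size 4, align 4) → ends 12
pad 4 to align 8 for offset
offset at 16 (size 8, align 8) → ends 24
signature at 24 (size 2, align 2) → ends 26
pad 6 to align 8 for n_entries
n_entries at 32 (size 8, align 8) → ends 40
mtime at 40 (size 8, align 8) → ends 48
inode at 48 (size 24, align 8) → ends 72
blocks at 72 (size 12, align 4) → ends 84
within Packet: width at 4
72 + 4 = 76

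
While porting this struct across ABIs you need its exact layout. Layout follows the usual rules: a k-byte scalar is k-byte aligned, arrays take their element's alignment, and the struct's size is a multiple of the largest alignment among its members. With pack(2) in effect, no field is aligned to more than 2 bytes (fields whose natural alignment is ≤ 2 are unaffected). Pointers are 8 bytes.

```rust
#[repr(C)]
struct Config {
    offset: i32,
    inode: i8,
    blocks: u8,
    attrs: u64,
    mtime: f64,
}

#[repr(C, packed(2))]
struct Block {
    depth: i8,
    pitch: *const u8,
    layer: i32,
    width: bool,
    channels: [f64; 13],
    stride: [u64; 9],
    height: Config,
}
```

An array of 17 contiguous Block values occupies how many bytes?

3672

Config: 0..4  offset  (4B, 4-aligned); 4..5  inode  (1B, 1-aligned); 5..6  blocks  (1B, 1-aligned); 6..8  -- padding (2B); 8..16  attrs  (8B, 8-aligned); 16..24  mtime  (8B, 8-aligned); sizeof = 24, alignof = 8
0..1  depth  (1B, 1-aligned)
1..2  -- padding (1B)
2..10  pitch  (8B, 2-aligned)
10..14  layer  (4B, 2-aligned)
14..15  width  (1B, 1-aligned)
15..16  -- padding (1B)
16..120  channels  (104B, 2-aligned)
120..192  stride  (72B, 2-aligned)
192..216  height  (24B, 2-aligned)
sizeof = 216, alignof = 2
array of 17: 17 × 216 = 3672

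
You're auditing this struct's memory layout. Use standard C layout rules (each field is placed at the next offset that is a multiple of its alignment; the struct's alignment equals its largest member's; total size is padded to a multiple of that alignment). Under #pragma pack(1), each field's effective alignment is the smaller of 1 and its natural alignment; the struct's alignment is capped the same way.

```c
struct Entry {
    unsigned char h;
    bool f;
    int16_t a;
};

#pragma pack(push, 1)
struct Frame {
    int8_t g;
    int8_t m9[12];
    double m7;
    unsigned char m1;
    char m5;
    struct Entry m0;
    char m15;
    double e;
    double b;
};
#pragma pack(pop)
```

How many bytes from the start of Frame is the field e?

Entry: 0..1  h  (1B, 1-aligned); 1..2  f  (1B, 1-aligned); 2..4  a  (2B, 2-aligned); sizeof = 4, alignof = 2
0..1  g  (1B, 1-aligned)
1..13  m9  (12B, 1-aligned)
13..21  m7  (8B, 1-aligned)
21..22  m1  (1B, 1-aligned)
22..23  m5  (1B, 1-aligned)
23..27  m0  (4B, 1-aligned)
27..28  m15  (1B, 1-aligned)
28..36  e  (8B, 1-aligned)

28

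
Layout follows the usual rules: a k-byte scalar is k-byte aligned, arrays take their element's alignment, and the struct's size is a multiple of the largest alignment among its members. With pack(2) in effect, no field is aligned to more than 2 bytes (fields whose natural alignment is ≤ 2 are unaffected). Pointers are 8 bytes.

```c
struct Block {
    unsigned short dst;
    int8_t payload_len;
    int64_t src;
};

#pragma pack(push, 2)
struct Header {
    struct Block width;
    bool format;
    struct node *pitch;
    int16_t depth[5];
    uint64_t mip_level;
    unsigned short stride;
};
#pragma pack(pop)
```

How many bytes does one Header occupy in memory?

46 bytes

Block: dst at 0 (size 2, align 2) → ends 2; payload_len at 2 (size 1, align 1) → ends 3; pad 5 to align 8 for src; src at 8 (size 8, align 8) → ends 16; total 16 bytes, alignment 8
width at 0 (size 16, align 2) → ends 16
format at 16 (size 1, align 1) → ends 17
pad 1 to align 2 for pitch
pitch at 18 (size 8, align 2) → ends 26
depth at 26 (size 10, align 2) → ends 36
mip_level at 36 (size 8, align 2) → ends 44
stride at 44 (size 2, align 2) → ends 46
total 46 bytes, alignment 2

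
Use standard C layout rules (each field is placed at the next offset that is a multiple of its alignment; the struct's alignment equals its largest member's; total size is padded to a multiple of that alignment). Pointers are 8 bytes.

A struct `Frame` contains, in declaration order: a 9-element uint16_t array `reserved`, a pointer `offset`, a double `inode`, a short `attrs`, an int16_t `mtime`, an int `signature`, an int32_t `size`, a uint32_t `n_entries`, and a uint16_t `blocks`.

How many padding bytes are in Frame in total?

0..18  reserved  (18B, 2-aligned)
18..24  -- padding (6B)
24..32  offset  (8B, 8-aligned)
32..40  inode  (8B, 8-aligned)
40..42  attrs  (2B, 2-aligned)
42..44  mtime  (2B, 2-aligned)
44..48  signature  (4B, 4-aligned)
48..52  size  (4B, 4-aligned)
52..56  n_entries  (4B, 4-aligned)
56..58  blocks  (2B, 2-aligned)
58..64  -- tail padding (6B)
sizeof = 64, alignof = 8
data bytes 52, size 64 → padding 12

12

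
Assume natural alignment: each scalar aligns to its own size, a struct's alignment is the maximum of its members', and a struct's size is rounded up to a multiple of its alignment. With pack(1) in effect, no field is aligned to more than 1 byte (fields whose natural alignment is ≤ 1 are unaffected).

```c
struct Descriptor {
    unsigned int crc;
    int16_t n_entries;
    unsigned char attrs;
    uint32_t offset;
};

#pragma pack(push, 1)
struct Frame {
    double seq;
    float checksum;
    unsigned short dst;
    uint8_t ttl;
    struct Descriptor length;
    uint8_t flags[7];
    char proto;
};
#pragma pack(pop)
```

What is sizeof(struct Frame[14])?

490

Descriptor: crc at 0 (size 4, align 4) → ends 4; n_entries at 4 (size 2, align 2) → ends 6; attrs at 6 (size 1, align 1) → ends 7; pad 1 to align 4 for offset; offset at 8 (size 4, align 4) → ends 12; total 12 bytes, alignment 4
seq at 0 (size 8, align 1) → ends 8
checksum at 8 (size 4, align 1) → ends 12
dst at 12 (size 2, align 1) → ends 14
ttl at 14 (size 1, align 1) → ends 15
length at 15 (size 12, align 1) → ends 27
flags at 27 (size 7, align 1) → ends 34
proto at 34 (size 1, align 1) → ends 35
total 35 bytes, alignment 1
array of 14: 14 × 35 = 490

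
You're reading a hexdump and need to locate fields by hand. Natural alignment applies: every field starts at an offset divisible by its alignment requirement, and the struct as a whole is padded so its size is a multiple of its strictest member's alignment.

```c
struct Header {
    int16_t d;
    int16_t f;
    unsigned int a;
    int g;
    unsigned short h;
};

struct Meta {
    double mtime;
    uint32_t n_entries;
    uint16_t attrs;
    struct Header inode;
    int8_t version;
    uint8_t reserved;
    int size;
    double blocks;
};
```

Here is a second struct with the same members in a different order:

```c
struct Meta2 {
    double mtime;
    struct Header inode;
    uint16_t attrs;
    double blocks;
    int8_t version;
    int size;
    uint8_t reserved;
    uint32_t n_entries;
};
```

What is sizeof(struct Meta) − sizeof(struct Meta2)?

Header: d at 0 (size 2, align 2) → ends 2; f at 2 (size 2, align 2) → ends 4; a at 4 (size 4, align 4) → ends 8; g at 8 (size 4, align 4) → ends 12; h at 12 (size 2, align 2) → ends 14; tail pad 2 to reach multiple of 4; total 16 bytes, alignment 4
mtime at 0 (size 8, align 8) → ends 8
n_entries at 8 (size 4, align 4) → ends 12
attrs at 12 (size 2, align 2) → ends 14
pad 2 to align 4 for inode
inode at 16 (size 16, align 4) → ends 32
version at 32 (size 1, align 1) → ends 33
reserved at 33 (size 1, align 1) → ends 34
pad 2 to align 4 for size
size at 36 (size 4, align 4) → ends 40
blocks at 40 (size 8, align 8) → ends 48
total 48 bytes, alignment 8
— Meta2 —
mtime at 0 (size 8, align 8) → ends 8
inode at 8 (size 16, align 4) → ends 24
attrs at 24 (size 2, align 2) → ends 26
pad 6 to align 8 for blocks
blocks at 32 (size 8, align 8) → ends 40
version at 40 (size 1, align 1) → ends 41
pad 3 to align 4 for size
size at 44 (size 4, align 4) → ends 48
reserved at 48 (size 1, align 1) → ends 49
pad 3 to align 4 for n_entries
n_entries at 52 (size 4, align 4) → ends 56
total 56 bytes, alignment 8
48 − 56 = -8

-8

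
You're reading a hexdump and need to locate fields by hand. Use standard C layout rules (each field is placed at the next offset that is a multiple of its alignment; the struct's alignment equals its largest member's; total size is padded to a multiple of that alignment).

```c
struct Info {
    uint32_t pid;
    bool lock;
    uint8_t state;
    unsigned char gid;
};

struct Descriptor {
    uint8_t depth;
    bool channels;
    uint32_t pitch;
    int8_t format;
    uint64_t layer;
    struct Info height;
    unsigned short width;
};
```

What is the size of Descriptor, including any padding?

40 bytes

Info: 0..4  pid  (4B, 4-aligned); 4..5  lock  (1B, 1-aligned); 5..6  state  (1B, 1-aligned); 6..7  gid  (1B, 1-aligned); 7..8  -- tail padding (1B); sizeof = 8, alignof = 4
0..1  depth  (1B, 1-aligned)
1..2  channels  (1B, 1-aligned)
2..4  -- padding (2B)
4..8  pitch  (4B, 4-aligned)
8..9  format  (1B, 1-aligned)
9..16  -- padding (7B)
16..24  layer  (8B, 8-aligned)
24..32  height  (8B, 4-aligned)
32..34  width  (2B, 2-aligned)
34..40  -- tail padding (6B)
sizeof = 40, alignof = 8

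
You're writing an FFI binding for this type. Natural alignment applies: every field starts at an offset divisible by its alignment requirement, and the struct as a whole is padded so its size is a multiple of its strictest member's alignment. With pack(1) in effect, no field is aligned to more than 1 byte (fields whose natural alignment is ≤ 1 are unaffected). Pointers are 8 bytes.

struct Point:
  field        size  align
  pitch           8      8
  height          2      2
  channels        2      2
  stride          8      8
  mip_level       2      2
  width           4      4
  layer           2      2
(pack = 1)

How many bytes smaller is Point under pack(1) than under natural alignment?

12

natural layout:
  0..8  pitch  (8B, 8-aligned)
  8..10  height  (2B, 2-aligned)
  10..12  channels  (2B, 2-aligned)
  12..16  -- padding (4B)
  16..24  stride  (8B, 8-aligned)
  24..26  mip_level  (2B, 2-aligned)
  26..28  -- padding (2B)
  28..32  width  (4B, 4-aligned)
  32..34  layer  (2B, 2-aligned)
  34..40  -- tail padding (6B)
  sizeof = 40, alignof = 8
packed(1) layout:
  0..8  pitch  (8B, 1-aligned)
  8..10  height  (2B, 1-aligned)
  10..12  channels  (2B, 1-aligned)
  12..20  stride  (8B, 1-aligned)
  20..22  mip_level  (2B, 1-aligned)
  22..26  width  (4B, 1-aligned)
  26..28  layer  (2B, 1-aligned)
  sizeof = 28, alignof = 1
40 − 28 = 12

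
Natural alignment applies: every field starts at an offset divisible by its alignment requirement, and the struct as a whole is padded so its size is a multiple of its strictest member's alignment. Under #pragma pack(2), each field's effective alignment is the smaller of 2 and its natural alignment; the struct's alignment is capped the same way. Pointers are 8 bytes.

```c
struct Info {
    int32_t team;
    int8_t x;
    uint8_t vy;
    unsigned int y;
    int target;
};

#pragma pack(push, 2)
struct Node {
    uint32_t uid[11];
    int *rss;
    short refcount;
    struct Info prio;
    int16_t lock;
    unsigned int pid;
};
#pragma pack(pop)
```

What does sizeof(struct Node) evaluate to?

76

Info: team at 0 (size 4, align 4) → ends 4; x at 4 (size 1, align 1) → ends 5; vy at 5 (size 1, align 1) → ends 6; pad 2 to align 4 for y; y at 8 (size 4, align 4) → ends 12; target at 12 (size 4, align 4) → ends 16; total 16 bytes, alignment 4
uid at 0 (size 44, align 2) → ends 44
rss at 44 (size 8, align 2) → ends 52
refcount at 52 (size 2, align 2) → ends 54
prio at 54 (size 16, align 2) → ends 70
lock at 70 (size 2, align 2) → ends 72
pid at 72 (size 4, align 2) → ends 76
total 76 bytes, alignment 2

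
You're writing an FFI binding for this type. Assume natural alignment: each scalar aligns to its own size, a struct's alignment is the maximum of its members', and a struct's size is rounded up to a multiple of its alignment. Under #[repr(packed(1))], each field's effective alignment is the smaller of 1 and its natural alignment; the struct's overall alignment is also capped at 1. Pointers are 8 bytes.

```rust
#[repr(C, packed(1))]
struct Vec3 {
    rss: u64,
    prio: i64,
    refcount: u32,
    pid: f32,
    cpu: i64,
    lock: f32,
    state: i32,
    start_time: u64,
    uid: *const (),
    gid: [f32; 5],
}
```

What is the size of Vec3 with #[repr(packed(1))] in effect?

76

rss at 0 (size 8, align 1) → ends 8
prio at 8 (size 8, align 1) → ends 16
refcount at 16 (size 4, align 1) → ends 20
pid at 20 (size 4, align 1) → ends 24
cpu at 24 (size 8, align 1) → ends 32
lock at 32 (size 4, align 1) → ends 36
state at 36 (size 4, align 1) → ends 40
start_time at 40 (size 8, align 1) → ends 48
uid at 48 (size 8, align 1) → ends 56
gid at 56 (size 20, align 1) → ends 76
total 76 bytes, alignment 1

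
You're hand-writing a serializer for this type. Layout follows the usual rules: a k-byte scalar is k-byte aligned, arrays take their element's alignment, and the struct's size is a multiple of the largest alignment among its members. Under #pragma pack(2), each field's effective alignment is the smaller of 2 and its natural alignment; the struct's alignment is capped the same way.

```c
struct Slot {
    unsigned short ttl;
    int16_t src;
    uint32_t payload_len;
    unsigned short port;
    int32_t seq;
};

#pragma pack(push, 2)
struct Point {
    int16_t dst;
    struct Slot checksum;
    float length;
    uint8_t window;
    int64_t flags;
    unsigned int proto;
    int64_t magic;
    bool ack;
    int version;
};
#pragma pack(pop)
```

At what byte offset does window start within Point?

22

Slot: 0..2  ttl  (2B, 2-aligned); 2..4  src  (2B, 2-aligned); 4..8  payload_len  (4B, 4-aligned); 8..10  port  (2B, 2-aligned); 10..12  -- padding (2B); 12..16  seq  (4B, 4-aligned); sizeof = 16, alignof = 4
0..2  dst  (2B, 2-aligned)
2..18  checksum  (16B, 2-aligned)
18..22  length  (4B, 2-aligned)
22..23  window  (1B, 1-aligned)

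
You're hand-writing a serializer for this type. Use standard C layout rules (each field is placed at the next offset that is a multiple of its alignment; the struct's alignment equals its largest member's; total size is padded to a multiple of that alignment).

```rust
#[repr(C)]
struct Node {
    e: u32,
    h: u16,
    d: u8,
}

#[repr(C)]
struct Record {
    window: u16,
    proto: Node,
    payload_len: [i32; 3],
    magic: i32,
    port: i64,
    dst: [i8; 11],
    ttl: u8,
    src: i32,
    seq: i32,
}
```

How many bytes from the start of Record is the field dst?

Node: @0: e [4B, align 4] → 4; @4: h [2B, align 2] → 6; @6: d [1B, align 1] → 7; +1 tail pad (align 4); size 8, align 4
@0: window [2B, align 2] → 2
+2 pad (align 4)
@4: proto [8B, align 4] → 12
@12: payload_len [12B, align 4] → 24
@24: magic [4B, align 4] → 28
+4 pad (align 8)
@32: port [8B, align 8] → 40
@40: dst [11B, align 1] → 51

40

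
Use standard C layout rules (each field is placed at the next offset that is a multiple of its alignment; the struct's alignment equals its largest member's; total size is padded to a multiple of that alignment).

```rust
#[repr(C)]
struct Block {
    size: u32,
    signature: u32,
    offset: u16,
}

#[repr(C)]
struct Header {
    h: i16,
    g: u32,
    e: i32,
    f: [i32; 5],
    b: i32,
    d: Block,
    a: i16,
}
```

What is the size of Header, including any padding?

Block: size at 0 (size 4, align 4) → ends 4; signature at 4 (size 4, align 4) → ends 8; offset at 8 (size 2, align 2) → ends 10; tail pad 2 to reach multiple of 4; total 12 bytes, alignment 4
h at 0 (size 2, align 2) → ends 2
pad 2 to align 4 for g
g at 4 (size 4, align 4) → ends 8
e at 8 (size 4, align 4) → ends 12
f at 12 (size 20, align 4) → ends 32
b at 32 (size 4, align 4) → ends 36
d at 36 (size 12, align 4) → ends 48
a at 48 (size 2, align 2) → ends 50
tail pad 2 to reach multiple of 4
total 52 bytes, alignment 4

52 bytes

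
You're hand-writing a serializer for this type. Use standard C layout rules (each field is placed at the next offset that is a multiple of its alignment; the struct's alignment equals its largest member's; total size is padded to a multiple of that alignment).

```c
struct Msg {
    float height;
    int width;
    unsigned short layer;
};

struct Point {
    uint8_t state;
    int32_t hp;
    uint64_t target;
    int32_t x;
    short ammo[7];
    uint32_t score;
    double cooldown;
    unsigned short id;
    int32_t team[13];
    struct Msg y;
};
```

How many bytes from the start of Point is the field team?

Msg: @0: height [4B, align 4] → 4; @4: width [4B, align 4] → 8; @8: layer [2B, align 2] → 10; +2 tail pad (align 4); size 12, align 4
@0: state [1B, align 1] → 1
+3 pad (align 4)
@4: hp [4B, align 4] → 8
@8: target [8B, align 8] → 16
@16: x [4B, align 4] → 20
@20: ammo [14B, align 2] → 34
+2 pad (align 4)
@36: score [4B, align 4] → 40
@40: cooldown [8B, align 8] → 48
@48: id [2B, align 2] → 50
+2 pad (align 4)
@52: team [52B, align 4] → 104

52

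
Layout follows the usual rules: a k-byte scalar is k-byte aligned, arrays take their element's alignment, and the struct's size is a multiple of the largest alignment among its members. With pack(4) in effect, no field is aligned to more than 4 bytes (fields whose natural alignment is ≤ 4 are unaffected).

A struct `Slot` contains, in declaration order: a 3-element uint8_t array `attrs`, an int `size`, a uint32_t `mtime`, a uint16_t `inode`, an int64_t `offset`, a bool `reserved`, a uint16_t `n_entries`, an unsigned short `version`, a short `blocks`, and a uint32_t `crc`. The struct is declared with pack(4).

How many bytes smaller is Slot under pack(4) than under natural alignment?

4

natural layout:
  attrs at 0 (size 3, align 1) → ends 3
  pad 1 to align 4 for size
  size at 4 (size 4, align 4) → ends 8
  mtime at 8 (size 4, align 4) → ends 12
  inode at 12 (size 2, align 2) → ends 14
  pad 2 to align 8 for offset
  offset at 16 (size 8, align 8) → ends 24
  reserved at 24 (size 1, align 1) → ends 25
  pad 1 to align 2 for n_entries
  n_entries at 26 (size 2, align 2) → ends 28
  version at 28 (size 2, align 2) → ends 30
  blocks at 30 (size 2, align 2) → ends 32
  crc at 32 (size 4, align 4) → ends 36
  tail pad 4 to reach multiple of 8
  total 40 bytes, alignment 8
packed(4) layout:
  attrs at 0 (size 3, align 1) → ends 3
  pad 1 to align 4 for size
  size at 4 (size 4, align 4) → ends 8
  mtime at 8 (size 4, align 4) → ends 12
  inode at 12 (size 2, align 2) → ends 14
  pad 2 to align 4 for offset
  offset at 16 (size 8, align 4) → ends 24
  reserved at 24 (size 1, align 1) → ends 25
  pad 1 to align 2 for n_entries
  n_entries at 26 (size 2, align 2) → ends 28
  version at 28 (size 2, align 2) → ends 30
  blocks at 30 (size 2, align 2) → ends 32
  crc at 32 (size 4, align 4) → ends 36
  total 36 bytes, alignment 4
40 − 36 = 4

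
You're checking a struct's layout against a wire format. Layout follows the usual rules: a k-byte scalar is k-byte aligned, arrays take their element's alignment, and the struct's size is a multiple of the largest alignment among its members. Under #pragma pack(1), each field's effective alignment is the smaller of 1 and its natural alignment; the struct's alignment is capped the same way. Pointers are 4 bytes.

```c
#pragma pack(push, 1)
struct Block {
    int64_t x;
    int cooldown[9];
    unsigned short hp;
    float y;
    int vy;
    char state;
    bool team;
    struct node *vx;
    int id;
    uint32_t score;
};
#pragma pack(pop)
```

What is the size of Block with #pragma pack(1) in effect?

x at 0 (size 8, align 1) → ends 8
cooldown at 8 (size 36, align 1) → ends 44
hp at 44 (size 2, align 1) → ends 46
y at 46 (size 4, align 1) → ends 50
vy at 50 (size 4, align 1) → ends 54
state at 54 (size 1, align 1) → ends 55
team at 55 (size 1, align 1) → ends 56
vx at 56 (size 4, align 1) → ends 60
id at 60 (size 4, align 1) → ends 64
score at 64 (size 4, align 1) → ends 68
total 68 bytes, alignment 1

68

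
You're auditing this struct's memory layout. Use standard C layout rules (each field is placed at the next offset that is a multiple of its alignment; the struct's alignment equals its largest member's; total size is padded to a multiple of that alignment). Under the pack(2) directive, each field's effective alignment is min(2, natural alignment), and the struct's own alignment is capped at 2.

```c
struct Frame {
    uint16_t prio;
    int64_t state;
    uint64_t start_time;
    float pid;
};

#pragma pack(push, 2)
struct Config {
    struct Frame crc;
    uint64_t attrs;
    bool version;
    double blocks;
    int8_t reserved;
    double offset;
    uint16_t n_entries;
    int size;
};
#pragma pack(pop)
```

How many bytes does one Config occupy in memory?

66 bytes

Frame: @0: prio [2B, align 2] → 2; +6 pad (align 8); @8: state [8B, align 8] → 16; @16: start_time [8B, align 8] → 24; @24: pid [4B, align 4] → 28; +4 tail pad (align 8); size 32, align 8
@0: crc [32B, align 2] → 32
@32: attrs [8B, align 2] → 40
@40: version [1B, align 1] → 41
+1 pad (align 2)
@42: blocks [8B, align 2] → 50
@50: reserved [1B, align 1] → 51
+1 pad (align 2)
@52: offset [8B, align 2] → 60
@60: n_entries [2B, align 2] → 62
@62: size [4B, align 2] → 66
size 66, align 2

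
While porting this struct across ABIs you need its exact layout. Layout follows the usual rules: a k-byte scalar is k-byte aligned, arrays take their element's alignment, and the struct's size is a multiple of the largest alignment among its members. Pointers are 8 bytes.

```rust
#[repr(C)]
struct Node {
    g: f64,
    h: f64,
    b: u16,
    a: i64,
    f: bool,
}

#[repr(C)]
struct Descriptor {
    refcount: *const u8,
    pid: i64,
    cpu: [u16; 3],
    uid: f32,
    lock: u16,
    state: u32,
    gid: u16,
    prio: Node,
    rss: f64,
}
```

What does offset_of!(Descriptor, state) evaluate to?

Node: g at 0 (size 8, align 8) → ends 8; h at 8 (size 8, align 8) → ends 16; b at 16 (size 2, align 2) → ends 18; pad 6 to align 8 for a; a at 24 (size 8, align 8) → ends 32; f at 32 (size 1, align 1) → ends 33; tail pad 7 to reach multiple of 8; total 40 bytes, alignment 8
refcount at 0 (size 8, align 8) → ends 8
pid at 8 (size 8, align 8) → ends 16
cpu at 16 (size 6, align 2) → ends 22
pad 2 to align 4 for uid
uid at 24 (size 4, align 4) → ends 28
lock at 28 (size 2, align 2) → ends 30
pad 2 to align 4 for state
state at 32 (size 4, align 4) → ends 36

32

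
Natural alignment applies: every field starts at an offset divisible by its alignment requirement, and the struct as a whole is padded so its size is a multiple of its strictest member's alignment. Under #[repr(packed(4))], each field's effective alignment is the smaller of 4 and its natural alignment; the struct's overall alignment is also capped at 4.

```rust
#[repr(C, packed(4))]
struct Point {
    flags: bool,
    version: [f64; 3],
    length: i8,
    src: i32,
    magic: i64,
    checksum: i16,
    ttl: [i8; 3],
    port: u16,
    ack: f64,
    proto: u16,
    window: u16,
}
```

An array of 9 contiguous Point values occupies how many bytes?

@0: flags [1B, align 1] → 1
+3 pad (align 4)
@4: version [24B, align 4] → 28
@28: length [1B, align 1] → 29
+3 pad (align 4)
@32: src [4B, align 4] → 36
@36: magic [8B, align 4] → 44
@44: checksum [2B, align 2] → 46
@46: ttl [3B, align 1] → 49
+1 pad (align 2)
@50: port [2B, align 2] → 52
@52: ack [8B, align 4] → 60
@60: proto [2B, align 2] → 62
@62: window [2B, align 2] → 64
size 64, align 4
array of 9: 9 × 64 = 576

576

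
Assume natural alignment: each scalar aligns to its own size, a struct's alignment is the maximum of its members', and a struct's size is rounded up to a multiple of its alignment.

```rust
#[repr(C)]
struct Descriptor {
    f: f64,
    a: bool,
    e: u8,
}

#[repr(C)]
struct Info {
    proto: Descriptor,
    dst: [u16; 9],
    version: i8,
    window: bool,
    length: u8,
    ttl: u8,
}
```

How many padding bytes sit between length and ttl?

0

Descriptor: @0: f [8B, align 8] → 8; @8: a [1B, align 1] → 9; @9: e [1B, align 1] → 10; +6 tail pad (align 8); size 16, align 8
@0: proto [16B, align 8] → 16
@16: dst [18B, align 2] → 34
@34: version [1B, align 1] → 35
@35: window [1B, align 1] → 36
@36: length [1B, align 1] → 37
@37: ttl [1B, align 1] → 38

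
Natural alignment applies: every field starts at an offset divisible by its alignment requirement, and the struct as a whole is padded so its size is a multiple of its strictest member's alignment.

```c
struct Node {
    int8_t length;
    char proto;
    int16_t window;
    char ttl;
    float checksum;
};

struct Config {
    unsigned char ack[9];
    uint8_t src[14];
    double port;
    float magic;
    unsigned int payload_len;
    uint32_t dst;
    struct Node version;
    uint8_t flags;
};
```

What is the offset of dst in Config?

40

Node: length at 0 (size 1, align 1) → ends 1; proto at 1 (size 1, align 1) → ends 2; window at 2 (size 2, align 2) → ends 4; ttl at 4 (size 1, align 1) → ends 5; pad 3 to align 4 for checksum; checksum at 8 (size 4, align 4) → ends 12; total 12 bytes, alignment 4
ack at 0 (size 9, align 1) → ends 9
src at 9 (size 14, align 1) → ends 23
pad 1 to align 8 for port
port at 24 (size 8, align 8) → ends 32
magic at 32 (size 4, align 4) → ends 36
payload_len at 36 (size 4, align 4) → ends 40
dst at 40 (size 4, align 4) → ends 44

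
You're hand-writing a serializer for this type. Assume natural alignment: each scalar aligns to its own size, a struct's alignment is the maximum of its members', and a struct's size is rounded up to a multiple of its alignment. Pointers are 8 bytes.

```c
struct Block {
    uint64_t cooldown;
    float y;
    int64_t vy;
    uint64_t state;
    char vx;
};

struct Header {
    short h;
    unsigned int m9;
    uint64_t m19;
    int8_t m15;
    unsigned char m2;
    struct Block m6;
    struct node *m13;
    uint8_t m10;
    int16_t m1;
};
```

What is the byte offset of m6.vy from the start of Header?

Block: 0..8  cooldown  (8B, 8-aligned); 8..12  y  (4B, 4-aligned); 12..16  -- padding (4B); 16..24  vy  (8B, 8-aligned); 24..32  state  (8B, 8-aligned); 32..33  vx  (1B, 1-aligned); 33..40  -- tail padding (7B); sizeof = 40, alignof = 8
0..2  h  (2B, 2-aligned)
2..4  -- padding (2B)
4..8  m9  (4B, 4-aligned)
8..16  m19  (8B, 8-aligned)
16..17  m15  (1B, 1-aligned)
17..18  m2  (1B, 1-aligned)
18..24  -- padding (6B)
24..64  m6  (40B, 8-aligned)
within Block: vy at 16
24 + 16 = 40

40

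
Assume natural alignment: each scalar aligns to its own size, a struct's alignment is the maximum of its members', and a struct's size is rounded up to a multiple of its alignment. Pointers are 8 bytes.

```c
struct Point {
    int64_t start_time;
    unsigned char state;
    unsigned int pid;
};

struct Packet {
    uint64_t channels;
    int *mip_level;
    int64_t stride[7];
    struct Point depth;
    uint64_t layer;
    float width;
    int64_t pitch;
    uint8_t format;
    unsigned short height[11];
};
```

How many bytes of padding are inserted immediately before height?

1

Point: start_time at 0 (size 8, align 8) → ends 8; state at 8 (size 1, align 1) → ends 9; pad 3 to align 4 for pid; pid at 12 (size 4, align 4) → ends 16; total 16 bytes, alignment 8
channels at 0 (size 8, align 8) → ends 8
mip_level at 8 (size 8, align 8) → ends 16
stride at 16 (size 56, align 8) → ends 72
depth at 72 (size 16, align 8) → ends 88
layer at 88 (size 8, align 8) → ends 96
width at 96 (size 4, align 4) → ends 100
pad 4 to align 8 for pitch
pitch at 104 (size 8, align 8) → ends 112
format at 112 (size 1, align 1) → ends 113
pad 1 to align 2 for height
height at 114 (size 22, align 2) → ends 136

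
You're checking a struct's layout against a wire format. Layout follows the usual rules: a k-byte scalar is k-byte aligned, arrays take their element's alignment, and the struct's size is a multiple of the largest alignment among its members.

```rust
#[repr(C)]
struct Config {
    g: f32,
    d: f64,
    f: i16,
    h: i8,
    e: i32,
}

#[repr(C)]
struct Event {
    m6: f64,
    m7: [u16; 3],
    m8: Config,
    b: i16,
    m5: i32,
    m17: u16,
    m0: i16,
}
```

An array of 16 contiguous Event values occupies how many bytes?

896

Config: 0..4  g  (4B, 4-aligned); 4..8  -- padding (4B); 8..16  d  (8B, 8-aligned); 16..18  f  (2B, 2-aligned); 18..19  h  (1B, 1-aligned); 19..20  -- padding (1B); 20..24  e  (4B, 4-aligned); sizeof = 24, alignof = 8
0..8  m6  (8B, 8-aligned)
8..14  m7  (6B, 2-aligned)
14..16  -- padding (2B)
16..40  m8  (24B, 8-aligned)
40..42  b  (2B, 2-aligned)
42..44  -- padding (2B)
44..48  m5  (4B, 4-aligned)
48..50  m17  (2B, 2-aligned)
50..52  m0  (2B, 2-aligned)
52..56  -- tail padding (4B)
sizeof = 56, alignof = 8
array of 16: 16 × 56 = 896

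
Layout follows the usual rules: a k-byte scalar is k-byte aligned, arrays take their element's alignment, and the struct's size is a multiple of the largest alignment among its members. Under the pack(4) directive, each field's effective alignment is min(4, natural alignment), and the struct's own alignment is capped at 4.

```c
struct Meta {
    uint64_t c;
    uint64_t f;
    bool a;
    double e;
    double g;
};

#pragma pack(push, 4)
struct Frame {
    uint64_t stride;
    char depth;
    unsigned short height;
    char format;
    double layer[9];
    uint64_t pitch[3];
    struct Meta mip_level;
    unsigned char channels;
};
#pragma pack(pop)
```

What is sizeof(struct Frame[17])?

2652

Meta: c at 0 (size 8, align 8) → ends 8; f at 8 (size 8, align 8) → ends 16; a at 16 (size 1, align 1) → ends 17; pad 7 to align 8 for e; e at 24 (size 8, align 8) → ends 32; g at 32 (size 8, align 8) → ends 40; total 40 bytes, alignment 8
stride at 0 (size 8, align 4) → ends 8
depth at 8 (size 1, align 1) → ends 9
pad 1 to align 2 for height
height at 10 (size 2, align 2) → ends 12
format at 12 (size 1, align 1) → ends 13
pad 3 to align 4 for layer
layer at 16 (size 72, align 4) → ends 88
pitch at 88 (size 24, align 4) → ends 112
mip_level at 112 (size 40, align 4) → ends 152
channels at 152 (size 1, align 1) → ends 153
tail pad 3 to reach multiple of 4
total 156 bytes, alignment 4
array of 17: 17 × 156 = 2652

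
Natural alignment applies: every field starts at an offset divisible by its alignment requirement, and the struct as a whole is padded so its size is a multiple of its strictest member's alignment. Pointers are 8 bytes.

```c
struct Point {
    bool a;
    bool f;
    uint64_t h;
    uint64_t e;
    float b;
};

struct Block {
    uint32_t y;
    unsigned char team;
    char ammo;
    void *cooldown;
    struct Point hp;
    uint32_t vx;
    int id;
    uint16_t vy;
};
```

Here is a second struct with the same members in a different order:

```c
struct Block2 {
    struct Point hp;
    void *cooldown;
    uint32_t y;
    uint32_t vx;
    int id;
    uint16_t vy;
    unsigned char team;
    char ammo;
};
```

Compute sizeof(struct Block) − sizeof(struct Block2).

8

Point: @0: a [1B, align 1] → 1; @1: f [1B, align 1] → 2; +6 pad (align 8); @8: h [8B, align 8] → 16; @16: e [8B, align 8] → 24; @24: b [4B, align 4] → 28; +4 tail pad (align 8); size 32, align 8
@0: y [4B, align 4] → 4
@4: team [1B, align 1] → 5
@5: ammo [1B, align 1] → 6
+2 pad (align 8)
@8: cooldown [8B, align 8] → 16
@16: hp [32B, align 8] → 48
@48: vx [4B, align 4] → 52
@52: id [4B, align 4] → 56
@56: vy [2B, align 2] → 58
+6 tail pad (align 8)
size 64, align 8
— Block2 —
@0: hp [32B, align 8] → 32
@32: cooldown [8B, align 8] → 40
@40: y [4B, align 4] → 44
@44: vx [4B, align 4] → 48
@48: id [4B, align 4] → 52
@52: vy [2B, align 2] → 54
@54: team [1B, align 1] → 55
@55: ammo [1B, align 1] → 56
size 56, align 8
64 − 56 = 8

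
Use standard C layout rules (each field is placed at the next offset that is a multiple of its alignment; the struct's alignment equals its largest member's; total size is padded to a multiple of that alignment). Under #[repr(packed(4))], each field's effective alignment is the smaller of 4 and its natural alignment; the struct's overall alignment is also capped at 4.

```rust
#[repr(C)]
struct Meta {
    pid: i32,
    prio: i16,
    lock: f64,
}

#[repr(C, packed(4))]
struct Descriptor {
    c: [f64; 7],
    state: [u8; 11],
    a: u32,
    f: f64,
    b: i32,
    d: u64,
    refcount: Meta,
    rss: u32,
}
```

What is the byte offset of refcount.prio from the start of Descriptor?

Meta: pid at 0 (size 4, align 4) → ends 4; prio at 4 (size 2, align 2) → ends 6; pad 2 to align 8 for lock; lock at 8 (size 8, align 8) → ends 16; total 16 bytes, alignment 8
c at 0 (size 56, align 4) → ends 56
state at 56 (size 11, align 1) → ends 67
pad 1 to align 4 for a
a at 68 (size 4, align 4) → ends 72
f at 72 (size 8, align 4) → ends 80
b at 80 (size 4, align 4) → ends 84
d at 84 (size 8, align 4) → ends 92
refcount at 92 (size 16, align 4) → ends 108
within Meta: prio at 4
92 + 4 = 96

96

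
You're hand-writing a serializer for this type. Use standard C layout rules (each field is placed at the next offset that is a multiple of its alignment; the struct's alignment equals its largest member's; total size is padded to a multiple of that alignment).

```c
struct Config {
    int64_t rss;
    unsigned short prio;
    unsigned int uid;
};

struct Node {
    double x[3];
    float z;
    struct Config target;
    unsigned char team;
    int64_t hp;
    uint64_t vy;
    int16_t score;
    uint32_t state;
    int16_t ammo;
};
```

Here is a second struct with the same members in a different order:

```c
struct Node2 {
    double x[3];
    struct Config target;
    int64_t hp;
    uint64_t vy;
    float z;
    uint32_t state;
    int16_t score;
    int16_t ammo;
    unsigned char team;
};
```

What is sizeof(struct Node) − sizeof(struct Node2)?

16

Config: rss at 0 (size 8, align 8) → ends 8; prio at 8 (size 2, align 2) → ends 10; pad 2 to align 4 for uid; uid at 12 (size 4, align 4) → ends 16; total 16 bytes, alignment 8
x at 0 (size 24, align 8) → ends 24
z at 24 (size 4, align 4) → ends 28
pad 4 to align 8 for target
target at 32 (size 16, align 8) → ends 48
team at 48 (size 1, align 1) → ends 49
pad 7 to align 8 for hp
hp at 56 (size 8, align 8) → ends 64
vy at 64 (size 8, align 8) → ends 72
score at 72 (size 2, align 2) → ends 74
pad 2 to align 4 for state
state at 76 (size 4, align 4) → ends 80
ammo at 80 (size 2, align 2) → ends 82
tail pad 6 to reach multiple of 8
total 88 bytes, alignment 8
— Node2 —
x at 0 (size 24, align 8) → ends 24
target at 24 (size 16, align 8) → ends 40
hp at 40 (size 8, align 8) → ends 48
vy at 48 (size 8, align 8) → ends 56
z at 56 (size 4, align 4) → ends 60
state at 60 (size 4, align 4) → ends 64
score at 64 (size 2, align 2) → ends 66
ammo at 66 (size 2, align 2) → ends 68
team at 68 (size 1, align 1) → ends 69
tail pad 3 to reach multiple of 8
total 72 bytes, alignment 8
88 − 72 = 16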